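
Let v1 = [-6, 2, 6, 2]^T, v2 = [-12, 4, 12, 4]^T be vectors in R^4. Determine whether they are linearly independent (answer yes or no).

no

Form the matrix with these vectors as rows and row reduce.
R2 ← R2 − (2)·R1: [0, 0, 0, 0]
1 nonzero row, so the 2 vectors span a space of dimension 1.
Since 1 < 2, the vectors are linearly dependent.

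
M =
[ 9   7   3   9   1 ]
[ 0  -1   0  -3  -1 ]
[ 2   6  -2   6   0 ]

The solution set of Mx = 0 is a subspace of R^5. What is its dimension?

2

Row reduce to echelon form.
R3 ← R3 − (2/9)·R1: [0, 40/9, -8/3, 4, -2/9]
R3 ← R3 + (40/9)·R2: [0, 0, -8/3, -28/3, -14/3]
3 nonzero rows, so rank(M) = 3.
M has 5 columns; by rank–nullity, nullity = 5 − 3 = 2.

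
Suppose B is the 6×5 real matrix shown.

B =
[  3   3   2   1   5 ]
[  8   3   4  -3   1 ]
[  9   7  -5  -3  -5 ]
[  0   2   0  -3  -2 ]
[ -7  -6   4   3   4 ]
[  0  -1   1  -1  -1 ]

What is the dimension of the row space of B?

5

Row reduce to echelon form.
R2 ← R2 − (8/3)·R1: [0, -5, -4/3, -17/3, -37/3]
R3 ← R3 − (3)·R1: [0, -2, -11, -6, -20]
R5 ← R5 + (7/3)·R1: [0, 1, 26/3, 16/3, 47/3]
R3 ← R3 − (2/5)·R2: [0, 0, -157/15, -56/15, -226/15]
R4 ← R4 + (2/5)·R2: [0, 0, -8/15, -79/15, -104/15]
R5 ← R5 + (1/5)·R2: [0, 0, 42/5, 21/5, 66/5]
R6 ← R6 − (1/5)·R2: [0, 0, 19/15, 2/15, 22/15]
R4 ← R4 − (8/157)·R3: [0, 0, 0, -797/157, -968/157]
R5 ← R5 + (126/157)·R3: [0, 0, 0, 189/157, 174/157]
R6 ← R6 + (19/157)·R3: [0, 0, 0, -50/157, -56/157]
R5 ← R5 + (189/797)·R4: [0, 0, 0, 0, -282/797]
R6 ← R6 − (50/797)·R4: [0, 0, 0, 0, 24/797]
R6 ← R6 + (4/47)·R5: [0, 0, 0, 0, 0]
Echelon form has 5 nonzero rows, so rank(B) = 5.
The row space has dimension equal to the rank: 5.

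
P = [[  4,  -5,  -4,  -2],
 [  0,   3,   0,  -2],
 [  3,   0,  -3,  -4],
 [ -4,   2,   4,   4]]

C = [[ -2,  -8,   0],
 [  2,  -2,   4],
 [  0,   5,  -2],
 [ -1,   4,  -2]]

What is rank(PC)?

2

First compute PC:
[[-16, -50,  -8],
 [  8, -14,  16],
 [ -2, -55,  14],
 [  8,  64,  -8]]
Now row reduce the product.
R2 ← R2 + (1/2)·R1: [0, -39, 12]
R3 ← R3 − (1/8)·R1: [0, -195/4, 15]
R4 ← R4 + (1/2)·R1: [0, 39, -12]
R3 ← R3 − (5/4)·R2: [0, 0, 0]
R4 ← R4 + R2: [0, 0, 0]
2 nonzero rows, so rank(PC) = 2.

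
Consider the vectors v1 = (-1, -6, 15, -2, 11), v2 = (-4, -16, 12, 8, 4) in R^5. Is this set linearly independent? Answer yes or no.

Form the matrix with these vectors as rows and row reduce.
R2 ← R2 − (4)·R1: [0, 8, -48, 16, -40]
2 nonzero rows, so the 2 vectors span a space of dimension 2.
Since 2 = 2, the vectors are linearly independent.

yes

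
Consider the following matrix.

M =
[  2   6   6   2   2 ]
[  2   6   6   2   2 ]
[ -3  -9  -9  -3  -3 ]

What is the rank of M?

1

Row reduce to echelon form.
R2 ← R2 − R1: [0, 0, 0, 0, 0]
R3 ← R3 + (3/2)·R1: [0, 0, 0, 0, 0]
Echelon form has 1 nonzero row, so rank(M) = 1.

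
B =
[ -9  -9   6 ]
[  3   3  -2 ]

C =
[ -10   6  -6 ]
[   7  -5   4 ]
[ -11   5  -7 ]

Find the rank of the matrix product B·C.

1

First compute BC:
[[-39,  21, -24],
 [ 13,  -7,   8]]
Now row reduce the product.
R2 ← R2 + (1/3)·R1: [0, 0, 0]
1 nonzero row, so rank(BC) = 1.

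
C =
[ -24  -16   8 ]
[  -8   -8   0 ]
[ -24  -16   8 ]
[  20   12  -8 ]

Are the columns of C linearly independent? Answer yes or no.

no

Row reduce C to echelon form.
R2 ← R2 − (1/3)·R1: [0, -8/3, -8/3]
R3 ← R3 − R1: [0, 0, 0]
R4 ← R4 + (5/6)·R1: [0, -4/3, -4/3]
R4 ← R4 − (1/2)·R2: [0, 0, 0]
2 pivots among 3 columns.
Only 2 < 3 pivot columns, so the columns are linearly dependent.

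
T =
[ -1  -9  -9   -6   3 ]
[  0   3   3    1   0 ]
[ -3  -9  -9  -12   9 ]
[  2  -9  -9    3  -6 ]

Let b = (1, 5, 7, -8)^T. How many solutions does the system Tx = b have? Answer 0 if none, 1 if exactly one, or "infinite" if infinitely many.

0

Row reduce the augmented matrix [T | b].
R3 ← R3 − (3)·R1: [0, 18, 18, 6, 0, 4]
R4 ← R4 + (2)·R1: [0, -27, -27, -9, 0, -6]
R3 ← R3 − (6)·R2: [0, 0, 0, 0, 0, -26]
R4 ← R4 + (9)·R2: [0, 0, 0, 0, 0, 39]
R4 ← R4 + (3/2)·R3: [0, 0, 0, 0, 0, 0]
The echelon form has 3 nonzero rows; the last pivot sits in the augmented column, so rank(T) = 2 but rank([T|b]) = 3.
Since the ranks differ, the system is inconsistent.
It has no solutions.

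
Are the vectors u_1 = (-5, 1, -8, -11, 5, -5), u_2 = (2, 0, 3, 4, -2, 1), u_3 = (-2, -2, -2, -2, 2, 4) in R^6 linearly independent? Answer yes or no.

no

Form the matrix with these vectors as rows and row reduce.
R2 ← R2 + (2/5)·R1: [0, 2/5, -1/5, -2/5, 0, -1]
R3 ← R3 − (2/5)·R1: [0, -12/5, 6/5, 12/5, 0, 6]
R3 ← R3 + (6)·R2: [0, 0, 0, 0, 0, 0]
2 nonzero rows, so the 3 vectors span a space of dimension 2.
Since 2 < 3, the vectors are linearly dependent.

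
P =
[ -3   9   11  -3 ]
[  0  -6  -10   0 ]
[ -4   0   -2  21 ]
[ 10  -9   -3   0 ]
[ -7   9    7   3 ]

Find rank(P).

Row reduce to echelon form.
R3 ← R3 − (4/3)·R1: [0, -12, -50/3, 25]
R4 ← R4 + (10/3)·R1: [0, 21, 101/3, -10]
R5 ← R5 − (7/3)·R1: [0, -12, -56/3, 10]
R3 ← R3 − (2)·R2: [0, 0, 10/3, 25]
R4 ← R4 + (7/2)·R2: [0, 0, -4/3, -10]
R5 ← R5 − (2)·R2: [0, 0, 4/3, 10]
R4 ← R4 + (2/5)·R3: [0, 0, 0, 0]
R5 ← R5 − (2/5)·R3: [0, 0, 0, 0]
Echelon form has 3 nonzero rows, so rank(P) = 3.

3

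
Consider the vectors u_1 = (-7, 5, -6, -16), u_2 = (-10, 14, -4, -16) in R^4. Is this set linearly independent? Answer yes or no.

yes

Form the matrix with these vectors as rows and row reduce.
R2 ← R2 − (10/7)·R1: [0, 48/7, 32/7, 48/7]
2 nonzero rows, so the 2 vectors span a space of dimension 2.
Since 2 = 2, the vectors are linearly independent.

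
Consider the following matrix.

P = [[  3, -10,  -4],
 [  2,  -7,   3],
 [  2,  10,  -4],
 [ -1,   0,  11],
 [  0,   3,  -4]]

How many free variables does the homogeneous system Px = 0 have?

Row reduce to echelon form.
R2 ← R2 − (2/3)·R1: [0, -1/3, 17/3]
R3 ← R3 − (2/3)·R1: [0, 50/3, -4/3]
R4 ← R4 + (1/3)·R1: [0, -10/3, 29/3]
R3 ← R3 + (50)·R2: [0, 0, 282]
R4 ← R4 − (10)·R2: [0, 0, -47]
R5 ← R5 + (9)·R2: [0, 0, 47]
R4 ← R4 + (1/6)·R3: [0, 0, 0]
R5 ← R5 − (1/6)·R3: [0, 0, 0]
3 nonzero rows, so rank(P) = 3.
P has 3 columns; by rank–nullity, nullity = 3 − 3 = 0.

0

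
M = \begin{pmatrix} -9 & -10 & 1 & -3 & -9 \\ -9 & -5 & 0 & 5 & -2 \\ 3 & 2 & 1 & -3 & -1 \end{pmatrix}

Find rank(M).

3

Row reduce to echelon form.
R2 ← R2 − R1: [0, 5, -1, 8, 7]
R3 ← R3 + (1/3)·R1: [0, -4/3, 4/3, -4, -4]
R3 ← R3 + (4/15)·R2: [0, 0, 16/15, -28/15, -32/15]
Echelon form has 3 nonzero rows, so rank(M) = 3.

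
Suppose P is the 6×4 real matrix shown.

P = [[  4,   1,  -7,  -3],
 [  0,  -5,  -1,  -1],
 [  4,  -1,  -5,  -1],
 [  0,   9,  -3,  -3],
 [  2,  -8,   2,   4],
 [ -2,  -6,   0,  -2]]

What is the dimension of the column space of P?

Row reduce to echelon form.
R3 ← R3 − R1: [0, -2, 2, 2]
R5 ← R5 − (1/2)·R1: [0, -17/2, 11/2, 11/2]
R6 ← R6 + (1/2)·R1: [0, -11/2, -7/2, -7/2]
R3 ← R3 − (2/5)·R2: [0, 0, 12/5, 12/5]
R4 ← R4 + (9/5)·R2: [0, 0, -24/5, -24/5]
R5 ← R5 − (17/10)·R2: [0, 0, 36/5, 36/5]
R6 ← R6 − (11/10)·R2: [0, 0, -12/5, -12/5]
R4 ← R4 + (2)·R3: [0, 0, 0, 0]
R5 ← R5 − (3)·R3: [0, 0, 0, 0]
R6 ← R6 + R3: [0, 0, 0, 0]
Echelon form has 3 nonzero rows, so rank(P) = 3.
The column space has dimension equal to the rank: 3.

3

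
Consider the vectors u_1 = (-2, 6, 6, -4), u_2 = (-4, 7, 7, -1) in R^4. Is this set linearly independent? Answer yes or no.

yes

Form the matrix with these vectors as rows and row reduce.
R2 ← R2 − (2)·R1: [0, -5, -5, 7]
2 nonzero rows, so the 2 vectors span a space of dimension 2.
Since 2 = 2, the vectors are linearly independent.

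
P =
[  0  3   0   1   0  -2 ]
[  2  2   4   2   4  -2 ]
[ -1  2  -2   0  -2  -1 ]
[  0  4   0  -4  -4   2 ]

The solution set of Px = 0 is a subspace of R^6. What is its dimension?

Row reduce to echelon form.
Swap R1 ↔ R2
R3 ← R3 + (1/2)·R1: [0, 3, 0, 1, 0, -2]
R3 ← R3 − R2: [0, 0, 0, 0, 0, 0]
R4 ← R4 − (4/3)·R2: [0, 0, 0, -16/3, -4, 14/3]
Swap R3 ↔ R4
3 nonzero rows, so rank(P) = 3.
P has 6 columns; by rank–nullity, nullity = 6 − 3 = 3.

3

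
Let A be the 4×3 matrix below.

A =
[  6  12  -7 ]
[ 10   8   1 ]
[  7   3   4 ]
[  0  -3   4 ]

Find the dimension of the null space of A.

Row reduce to echelon form.
R2 ← R2 − (5/3)·R1: [0, -12, 38/3]
R3 ← R3 − (7/6)·R1: [0, -11, 73/6]
R3 ← R3 − (11/12)·R2: [0, 0, 5/9]
R4 ← R4 − (1/4)·R2: [0, 0, 5/6]
R4 ← R4 − (3/2)·R3: [0, 0, 0]
3 nonzero rows, so rank(A) = 3.
A has 3 columns; by rank–nullity, nullity = 3 − 3 = 0.

0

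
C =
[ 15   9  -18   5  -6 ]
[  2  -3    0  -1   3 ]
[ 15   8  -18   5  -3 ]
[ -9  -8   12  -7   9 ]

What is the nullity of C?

1

Row reduce to echelon form.
R2 ← R2 − (2/15)·R1: [0, -21/5, 12/5, -5/3, 19/5]
R3 ← R3 − R1: [0, -1, 0, 0, 3]
R4 ← R4 + (3/5)·R1: [0, -13/5, 6/5, -4, 27/5]
R3 ← R3 − (5/21)·R2: [0, 0, -4/7, 25/63, 44/21]
R4 ← R4 − (13/21)·R2: [0, 0, -2/7, -187/63, 64/21]
R4 ← R4 − (1/2)·R3: [0, 0, 0, -19/6, 2]
4 nonzero rows, so rank(C) = 4.
C has 5 columns; by rank–nullity, nullity = 5 − 4 = 1.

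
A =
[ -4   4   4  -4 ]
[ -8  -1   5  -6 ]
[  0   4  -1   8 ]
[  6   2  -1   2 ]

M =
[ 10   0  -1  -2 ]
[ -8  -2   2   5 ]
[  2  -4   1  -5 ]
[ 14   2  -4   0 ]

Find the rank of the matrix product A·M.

First compute AM:
[[-120, -32,  32,   8],
 [-146, -30,  35, -14],
 [ 78,  12, -25,  25],
 [ 70,   4, -11,   3]]
Now row reduce the product.
R2 ← R2 − (73/60)·R1: [0, 134/15, -59/15, -356/15]
R3 ← R3 + (13/20)·R1: [0, -44/5, -21/5, 151/5]
R4 ← R4 + (7/12)·R1: [0, -44/3, 23/3, 23/3]
R3 ← R3 + (66/67)·R2: [0, 0, -541/67, 457/67]
R4 ← R4 + (110/67)·R2: [0, 0, 81/67, -2097/67]
R4 ← R4 + (81/541)·R3: [0, 0, 0, -16380/541]
4 nonzero rows, so rank(AM) = 4.

4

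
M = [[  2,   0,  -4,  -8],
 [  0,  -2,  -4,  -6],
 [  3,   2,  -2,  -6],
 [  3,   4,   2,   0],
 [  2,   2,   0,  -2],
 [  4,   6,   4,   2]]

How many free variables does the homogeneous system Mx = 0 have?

2

Row reduce to echelon form.
R3 ← R3 − (3/2)·R1: [0, 2, 4, 6]
R4 ← R4 − (3/2)·R1: [0, 4, 8, 12]
R5 ← R5 − R1: [0, 2, 4, 6]
R6 ← R6 − (2)·R1: [0, 6, 12, 18]
R3 ← R3 + R2: [0, 0, 0, 0]
R4 ← R4 + (2)·R2: [0, 0, 0, 0]
R5 ← R5 + R2: [0, 0, 0, 0]
R6 ← R6 + (3)·R2: [0, 0, 0, 0]
2 nonzero rows, so rank(M) = 2.
M has 4 columns; by rank–nullity, nullity = 4 − 2 = 2.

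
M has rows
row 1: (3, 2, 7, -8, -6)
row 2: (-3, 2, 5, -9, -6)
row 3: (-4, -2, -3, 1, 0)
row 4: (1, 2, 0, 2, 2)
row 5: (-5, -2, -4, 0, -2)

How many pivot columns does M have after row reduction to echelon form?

5

Row reduce to echelon form.
R2 ← R2 + R1: [0, 4, 12, -17, -12]
R3 ← R3 + (4/3)·R1: [0, 2/3, 19/3, -29/3, -8]
R4 ← R4 − (1/3)·R1: [0, 4/3, -7/3, 14/3, 4]
R5 ← R5 + (5/3)·R1: [0, 4/3, 23/3, -40/3, -12]
R3 ← R3 − (1/6)·R2: [0, 0, 13/3, -41/6, -6]
R4 ← R4 − (1/3)·R2: [0, 0, -19/3, 31/3, 8]
R5 ← R5 − (1/3)·R2: [0, 0, 11/3, -23/3, -8]
R4 ← R4 + (19/13)·R3: [0, 0, 0, 9/26, -10/13]
R5 ← R5 − (11/13)·R3: [0, 0, 0, -49/26, -38/13]
R5 ← R5 + (49/9)·R4: [0, 0, 0, 0, -64/9]
Echelon form has 5 nonzero rows, so rank(M) = 5.
Each nonzero row contributes one pivot column: 5 pivot columns.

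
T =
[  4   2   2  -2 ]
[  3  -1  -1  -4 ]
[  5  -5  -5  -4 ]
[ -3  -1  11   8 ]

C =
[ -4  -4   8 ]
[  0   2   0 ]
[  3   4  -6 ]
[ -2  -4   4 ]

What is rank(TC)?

2

First compute TC:
[[ -6,   4,  12],
 [ -7,  -2,  14],
 [-27, -34,  54],
 [ 29,  22, -58]]
Now row reduce the product.
R2 ← R2 − (7/6)·R1: [0, -20/3, 0]
R3 ← R3 − (9/2)·R1: [0, -52, 0]
R4 ← R4 + (29/6)·R1: [0, 124/3, 0]
R3 ← R3 − (39/5)·R2: [0, 0, 0]
R4 ← R4 + (31/5)·R2: [0, 0, 0]
2 nonzero rows, so rank(TC) = 2.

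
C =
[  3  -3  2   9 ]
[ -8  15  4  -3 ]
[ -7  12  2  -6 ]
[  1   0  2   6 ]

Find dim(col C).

2

Row reduce to echelon form.
R2 ← R2 + (8/3)·R1: [0, 7, 28/3, 21]
R3 ← R3 + (7/3)·R1: [0, 5, 20/3, 15]
R4 ← R4 − (1/3)·R1: [0, 1, 4/3, 3]
R3 ← R3 − (5/7)·R2: [0, 0, 0, 0]
R4 ← R4 − (1/7)·R2: [0, 0, 0, 0]
Echelon form has 2 nonzero rows, so rank(C) = 2.
The column space has dimension equal to the rank: 2.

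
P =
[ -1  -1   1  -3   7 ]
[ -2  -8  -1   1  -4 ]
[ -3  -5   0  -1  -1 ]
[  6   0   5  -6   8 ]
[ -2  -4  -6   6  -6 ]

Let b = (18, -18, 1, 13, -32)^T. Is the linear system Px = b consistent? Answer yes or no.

Row reduce the augmented matrix [P | b].
R2 ← R2 − (2)·R1: [0, -6, -3, 7, -18, -54]
R3 ← R3 − (3)·R1: [0, -2, -3, 8, -22, -53]
R4 ← R4 + (6)·R1: [0, -6, 11, -24, 50, 121]
R5 ← R5 − (2)·R1: [0, -2, -8, 12, -20, -68]
R3 ← R3 − (1/3)·R2: [0, 0, -2, 17/3, -16, -35]
R4 ← R4 − R2: [0, 0, 14, -31, 68, 175]
R5 ← R5 − (1/3)·R2: [0, 0, -7, 29/3, -14, -50]
R4 ← R4 + (7)·R3: [0, 0, 0, 26/3, -44, -70]
R5 ← R5 − (7/2)·R3: [0, 0, 0, -61/6, 42, 145/2]
R5 ← R5 + (61/52)·R4: [0, 0, 0, 0, -125/13, -125/13]
The echelon form has 5 nonzero rows, and every pivot lies in the first 5 columns, so rank(P) = rank([P|b]) = 5.
The system is consistent.

yes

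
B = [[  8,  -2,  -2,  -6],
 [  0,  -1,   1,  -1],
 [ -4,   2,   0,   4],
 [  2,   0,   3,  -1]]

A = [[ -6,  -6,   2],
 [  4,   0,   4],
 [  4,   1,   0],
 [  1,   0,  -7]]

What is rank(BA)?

First compute BA:
[[-70, -50,  50],
 [ -1,   1,   3],
 [ 36,  24, -28],
 [ -1,  -9,  11]]
Now row reduce the product.
R2 ← R2 − (1/70)·R1: [0, 12/7, 16/7]
R3 ← R3 + (18/35)·R1: [0, -12/7, -16/7]
R4 ← R4 − (1/70)·R1: [0, -58/7, 72/7]
R3 ← R3 + R2: [0, 0, 0]
R4 ← R4 + (29/6)·R2: [0, 0, 64/3]
Swap R3 ↔ R4
3 nonzero rows, so rank(BA) = 3.

3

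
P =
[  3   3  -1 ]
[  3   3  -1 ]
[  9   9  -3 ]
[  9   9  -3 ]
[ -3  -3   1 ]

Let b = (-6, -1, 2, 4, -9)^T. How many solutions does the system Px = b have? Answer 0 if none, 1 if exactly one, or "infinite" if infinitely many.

0

Row reduce the augmented matrix [P | b].
R2 ← R2 − R1: [0, 0, 0, 5]
R3 ← R3 − (3)·R1: [0, 0, 0, 20]
R4 ← R4 − (3)·R1: [0, 0, 0, 22]
R5 ← R5 + R1: [0, 0, 0, -15]
R3 ← R3 − (4)·R2: [0, 0, 0, 0]
R4 ← R4 − (22/5)·R2: [0, 0, 0, 0]
R5 ← R5 + (3)·R2: [0, 0, 0, 0]
The echelon form has 2 nonzero rows; the last pivot sits in the augmented column, so rank(P) = 1 but rank([P|b]) = 2.
Since the ranks differ, the system is inconsistent.
It has no solutions.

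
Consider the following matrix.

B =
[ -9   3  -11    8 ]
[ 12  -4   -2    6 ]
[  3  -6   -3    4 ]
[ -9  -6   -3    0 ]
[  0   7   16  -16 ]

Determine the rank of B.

Row reduce to echelon form.
R2 ← R2 + (4/3)·R1: [0, 0, -50/3, 50/3]
R3 ← R3 + (1/3)·R1: [0, -5, -20/3, 20/3]
R4 ← R4 − R1: [0, -9, 8, -8]
Swap R2 ↔ R3
R4 ← R4 − (9/5)·R2: [0, 0, 20, -20]
R5 ← R5 + (7/5)·R2: [0, 0, 20/3, -20/3]
R4 ← R4 + (6/5)·R3: [0, 0, 0, 0]
R5 ← R5 + (2/5)·R3: [0, 0, 0, 0]
Echelon form has 3 nonzero rows, so rank(B) = 3.

3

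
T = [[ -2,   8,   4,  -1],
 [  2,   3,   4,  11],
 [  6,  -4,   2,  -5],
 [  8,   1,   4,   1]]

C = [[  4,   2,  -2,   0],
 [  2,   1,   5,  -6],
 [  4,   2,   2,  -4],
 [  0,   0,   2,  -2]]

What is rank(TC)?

First compute TC:
[[ 24,  12,  50, -62],
 [ 30,  15,  41, -56],
 [ 24,  12, -38,  26],
 [ 50,  25,  -1, -24]]
Now row reduce the product.
R2 ← R2 − (5/4)·R1: [0, 0, -43/2, 43/2]
R3 ← R3 − R1: [0, 0, -88, 88]
R4 ← R4 − (25/12)·R1: [0, 0, -631/6, 631/6]
R3 ← R3 − (176/43)·R2: [0, 0, 0, 0]
R4 ← R4 − (631/129)·R2: [0, 0, 0, 0]
2 nonzero rows, so rank(TC) = 2.

2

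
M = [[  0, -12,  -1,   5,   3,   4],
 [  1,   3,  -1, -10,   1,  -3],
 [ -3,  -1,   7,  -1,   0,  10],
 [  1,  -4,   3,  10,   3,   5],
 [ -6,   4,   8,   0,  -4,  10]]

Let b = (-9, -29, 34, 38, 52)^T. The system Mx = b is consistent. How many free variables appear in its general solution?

1

Row reduce the augmented matrix [M | b].
Swap R1 ↔ R2
R3 ← R3 + (3)·R1: [0, 8, 4, -31, 3, 1, -53]
R4 ← R4 − R1: [0, -7, 4, 20, 2, 8, 67]
R5 ← R5 + (6)·R1: [0, 22, 2, -60, 2, -8, -122]
R3 ← R3 + (2/3)·R2: [0, 0, 10/3, -83/3, 5, 11/3, -59]
R4 ← R4 − (7/12)·R2: [0, 0, 55/12, 205/12, 1/4, 17/3, 289/4]
R5 ← R5 + (11/6)·R2: [0, 0, 1/6, -305/6, 15/2, -2/3, -277/2]
R4 ← R4 − (11/8)·R3: [0, 0, 0, 441/8, -53/8, 5/8, 1227/8]
R5 ← R5 − (1/20)·R3: [0, 0, 0, -989/20, 29/4, -17/20, -2711/20]
R5 ← R5 + (1978/2205)·R4: [0, 0, 0, 0, 2882/2205, -638/2205, 1496/735]
The echelon form has 5 nonzero rows, and every pivot lies in the first 6 columns, so rank(M) = rank([M|b]) = 5.
The system is consistent.
Free variables = (unknowns) − (rank) = 6 − 5 = 1.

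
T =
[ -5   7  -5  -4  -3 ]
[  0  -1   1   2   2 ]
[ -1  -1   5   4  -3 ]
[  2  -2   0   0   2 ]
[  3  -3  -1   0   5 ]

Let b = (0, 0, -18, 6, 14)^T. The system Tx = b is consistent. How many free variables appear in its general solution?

2

Row reduce the augmented matrix [T | b].
R3 ← R3 − (1/5)·R1: [0, -12/5, 6, 24/5, -12/5, -18]
R4 ← R4 + (2/5)·R1: [0, 4/5, -2, -8/5, 4/5, 6]
R5 ← R5 + (3/5)·R1: [0, 6/5, -4, -12/5, 16/5, 14]
R3 ← R3 − (12/5)·R2: [0, 0, 18/5, 0, -36/5, -18]
R4 ← R4 + (4/5)·R2: [0, 0, -6/5, 0, 12/5, 6]
R5 ← R5 + (6/5)·R2: [0, 0, -14/5, 0, 28/5, 14]
R4 ← R4 + (1/3)·R3: [0, 0, 0, 0, 0, 0]
R5 ← R5 + (7/9)·R3: [0, 0, 0, 0, 0, 0]
The echelon form has 3 nonzero rows, and every pivot lies in the first 5 columns, so rank(T) = rank([T|b]) = 3.
The system is consistent.
Free variables = (unknowns) − (rank) = 5 − 3 = 2.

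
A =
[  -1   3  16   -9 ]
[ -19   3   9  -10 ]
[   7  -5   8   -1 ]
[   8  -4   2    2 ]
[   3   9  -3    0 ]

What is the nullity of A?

1

Row reduce to echelon form.
R2 ← R2 − (19)·R1: [0, -54, -295, 161]
R3 ← R3 + (7)·R1: [0, 16, 120, -64]
R4 ← R4 + (8)·R1: [0, 20, 130, -70]
R5 ← R5 + (3)·R1: [0, 18, 45, -27]
R3 ← R3 + (8/27)·R2: [0, 0, 880/27, -440/27]
R4 ← R4 + (10/27)·R2: [0, 0, 560/27, -280/27]
R5 ← R5 + (1/3)·R2: [0, 0, -160/3, 80/3]
R4 ← R4 − (7/11)·R3: [0, 0, 0, 0]
R5 ← R5 + (18/11)·R3: [0, 0, 0, 0]
3 nonzero rows, so rank(A) = 3.
A has 4 columns; by rank–nullity, nullity = 4 − 3 = 1.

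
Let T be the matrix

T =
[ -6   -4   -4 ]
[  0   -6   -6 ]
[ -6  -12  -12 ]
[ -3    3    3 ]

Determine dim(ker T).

1

Row reduce to echelon form.
R3 ← R3 − R1: [0, -8, -8]
R4 ← R4 − (1/2)·R1: [0, 5, 5]
R3 ← R3 − (4/3)·R2: [0, 0, 0]
R4 ← R4 + (5/6)·R2: [0, 0, 0]
2 nonzero rows, so rank(T) = 2.
T has 3 columns; by rank–nullity, nullity = 3 − 2 = 1.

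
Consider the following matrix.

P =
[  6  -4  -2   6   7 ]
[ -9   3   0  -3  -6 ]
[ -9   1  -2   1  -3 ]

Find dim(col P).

2

Row reduce to echelon form.
R2 ← R2 + (3/2)·R1: [0, -3, -3, 6, 9/2]
R3 ← R3 + (3/2)·R1: [0, -5, -5, 10, 15/2]
R3 ← R3 − (5/3)·R2: [0, 0, 0, 0, 0]
Echelon form has 2 nonzero rows, so rank(P) = 2.
The column space has dimension equal to the rank: 2.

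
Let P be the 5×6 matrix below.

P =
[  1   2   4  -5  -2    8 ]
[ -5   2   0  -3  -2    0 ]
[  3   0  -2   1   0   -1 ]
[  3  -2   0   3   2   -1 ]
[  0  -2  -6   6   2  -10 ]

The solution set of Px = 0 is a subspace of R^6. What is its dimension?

Row reduce to echelon form.
R2 ← R2 + (5)·R1: [0, 12, 20, -28, -12, 40]
R3 ← R3 − (3)·R1: [0, -6, -14, 16, 6, -25]
R4 ← R4 − (3)·R1: [0, -8, -12, 18, 8, -25]
R3 ← R3 + (1/2)·R2: [0, 0, -4, 2, 0, -5]
R4 ← R4 + (2/3)·R2: [0, 0, 4/3, -2/3, 0, 5/3]
R5 ← R5 + (1/6)·R2: [0, 0, -8/3, 4/3, 0, -10/3]
R4 ← R4 + (1/3)·R3: [0, 0, 0, 0, 0, 0]
R5 ← R5 − (2/3)·R3: [0, 0, 0, 0, 0, 0]
3 nonzero rows, so rank(P) = 3.
P has 6 columns; by rank–nullity, nullity = 6 − 3 = 3.

3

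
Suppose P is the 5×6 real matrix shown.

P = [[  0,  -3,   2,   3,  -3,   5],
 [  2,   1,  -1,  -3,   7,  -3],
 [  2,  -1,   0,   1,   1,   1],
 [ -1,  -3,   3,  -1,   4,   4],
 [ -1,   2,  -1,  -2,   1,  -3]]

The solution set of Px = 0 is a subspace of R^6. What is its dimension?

3

Row reduce to echelon form.
Swap R1 ↔ R2
R3 ← R3 − R1: [0, -2, 1, 4, -6, 4]
R4 ← R4 + (1/2)·R1: [0, -5/2, 5/2, -5/2, 15/2, 5/2]
R5 ← R5 + (1/2)·R1: [0, 5/2, -3/2, -7/2, 9/2, -9/2]
R3 ← R3 − (2/3)·R2: [0, 0, -1/3, 2, -4, 2/3]
R4 ← R4 − (5/6)·R2: [0, 0, 5/6, -5, 10, -5/3]
R5 ← R5 + (5/6)·R2: [0, 0, 1/6, -1, 2, -1/3]
R4 ← R4 + (5/2)·R3: [0, 0, 0, 0, 0, 0]
R5 ← R5 + (1/2)·R3: [0, 0, 0, 0, 0, 0]
3 nonzero rows, so rank(P) = 3.
P has 6 columns; by rank–nullity, nullity = 6 − 3 = 3.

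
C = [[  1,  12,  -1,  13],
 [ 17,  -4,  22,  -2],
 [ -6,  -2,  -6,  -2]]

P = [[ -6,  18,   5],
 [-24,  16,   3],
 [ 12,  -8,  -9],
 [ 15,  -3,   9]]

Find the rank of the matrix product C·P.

First compute CP:
[[-111, 179, 167],
 [228,  72, -143],
 [-18, -86,   0]]
Now row reduce the product.
R2 ← R2 + (76/37)·R1: [0, 16268/37, 7401/37]
R3 ← R3 − (6/37)·R1: [0, -4256/37, -1002/37]
R3 ← R3 + (152/581)·R2: [0, 0, 14670/581]
3 nonzero rows, so rank(CP) = 3.

3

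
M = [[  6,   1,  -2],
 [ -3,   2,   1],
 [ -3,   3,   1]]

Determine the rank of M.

Row reduce to echelon form.
R2 ← R2 + (1/2)·R1: [0, 5/2, 0]
R3 ← R3 + (1/2)·R1: [0, 7/2, 0]
R3 ← R3 − (7/5)·R2: [0, 0, 0]
Echelon form has 2 nonzero rows, so rank(M) = 2.

2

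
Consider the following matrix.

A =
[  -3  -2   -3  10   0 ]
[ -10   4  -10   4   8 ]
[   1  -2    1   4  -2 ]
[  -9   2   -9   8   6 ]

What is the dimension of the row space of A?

Row reduce to echelon form.
R2 ← R2 − (10/3)·R1: [0, 32/3, 0, -88/3, 8]
R3 ← R3 + (1/3)·R1: [0, -8/3, 0, 22/3, -2]
R4 ← R4 − (3)·R1: [0, 8, 0, -22, 6]
R3 ← R3 + (1/4)·R2: [0, 0, 0, 0, 0]
R4 ← R4 − (3/4)·R2: [0, 0, 0, 0, 0]
Echelon form has 2 nonzero rows, so rank(A) = 2.
The row space has dimension equal to the rank: 2.

2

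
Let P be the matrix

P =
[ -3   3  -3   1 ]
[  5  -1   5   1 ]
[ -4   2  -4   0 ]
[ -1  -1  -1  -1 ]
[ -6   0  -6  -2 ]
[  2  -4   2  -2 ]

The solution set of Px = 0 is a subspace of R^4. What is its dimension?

Row reduce to echelon form.
R2 ← R2 + (5/3)·R1: [0, 4, 0, 8/3]
R3 ← R3 − (4/3)·R1: [0, -2, 0, -4/3]
R4 ← R4 − (1/3)·R1: [0, -2, 0, -4/3]
R5 ← R5 − (2)·R1: [0, -6, 0, -4]
R6 ← R6 + (2/3)·R1: [0, -2, 0, -4/3]
R3 ← R3 + (1/2)·R2: [0, 0, 0, 0]
R4 ← R4 + (1/2)·R2: [0, 0, 0, 0]
R5 ← R5 + (3/2)·R2: [0, 0, 0, 0]
R6 ← R6 + (1/2)·R2: [0, 0, 0, 0]
2 nonzero rows, so rank(P) = 2.
P has 4 columns; by rank–nullity, nullity = 4 − 2 = 2.

2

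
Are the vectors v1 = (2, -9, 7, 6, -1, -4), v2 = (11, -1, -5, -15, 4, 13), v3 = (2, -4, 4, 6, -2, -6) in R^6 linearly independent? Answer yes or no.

Form the matrix with these vectors as rows and row reduce.
R2 ← R2 − (11/2)·R1: [0, 97/2, -87/2, -48, 19/2, 35]
R3 ← R3 − R1: [0, 5, -3, 0, -1, -2]
R3 ← R3 − (10/97)·R2: [0, 0, 144/97, 480/97, -192/97, -544/97]
3 nonzero rows, so the 3 vectors span a space of dimension 3.
Since 3 = 3, the vectors are linearly independent.

yes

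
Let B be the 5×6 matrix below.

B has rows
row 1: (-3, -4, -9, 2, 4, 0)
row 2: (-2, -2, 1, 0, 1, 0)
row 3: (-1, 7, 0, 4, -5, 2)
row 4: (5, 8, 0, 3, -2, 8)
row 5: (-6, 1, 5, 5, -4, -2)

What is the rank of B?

Row reduce to echelon form.
R2 ← R2 − (2/3)·R1: [0, 2/3, 7, -4/3, -5/3, 0]
R3 ← R3 − (1/3)·R1: [0, 25/3, 3, 10/3, -19/3, 2]
R4 ← R4 + (5/3)·R1: [0, 4/3, -15, 19/3, 14/3, 8]
R5 ← R5 − (2)·R1: [0, 9, 23, 1, -12, -2]
R3 ← R3 − (25/2)·R2: [0, 0, -169/2, 20, 29/2, 2]
R4 ← R4 − (2)·R2: [0, 0, -29, 9, 8, 8]
R5 ← R5 − (27/2)·R2: [0, 0, -143/2, 19, 21/2, -2]
R4 ← R4 − (58/169)·R3: [0, 0, 0, 361/169, 511/169, 1236/169]
R5 ← R5 − (11/13)·R3: [0, 0, 0, 27/13, -23/13, -48/13]
R5 ← R5 − (351/361)·R4: [0, 0, 0, 0, -1700/361, -3900/361]
Echelon form has 5 nonzero rows, so rank(B) = 5.

5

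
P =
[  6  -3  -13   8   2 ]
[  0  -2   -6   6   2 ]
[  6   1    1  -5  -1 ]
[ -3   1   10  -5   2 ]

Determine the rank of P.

Row reduce to echelon form.
R3 ← R3 − R1: [0, 4, 14, -13, -3]
R4 ← R4 + (1/2)·R1: [0, -1/2, 7/2, -1, 3]
R3 ← R3 + (2)·R2: [0, 0, 2, -1, 1]
R4 ← R4 − (1/4)·R2: [0, 0, 5, -5/2, 5/2]
R4 ← R4 − (5/2)·R3: [0, 0, 0, 0, 0]
Echelon form has 3 nonzero rows, so rank(P) = 3.

3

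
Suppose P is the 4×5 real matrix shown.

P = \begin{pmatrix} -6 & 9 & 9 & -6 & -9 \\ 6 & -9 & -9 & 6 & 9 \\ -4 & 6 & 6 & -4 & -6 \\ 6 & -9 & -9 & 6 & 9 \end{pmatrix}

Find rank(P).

1

Row reduce to echelon form.
R2 ← R2 + R1: [0, 0, 0, 0, 0]
R3 ← R3 − (2/3)·R1: [0, 0, 0, 0, 0]
R4 ← R4 + R1: [0, 0, 0, 0, 0]
Echelon form has 1 nonzero row, so rank(P) = 1.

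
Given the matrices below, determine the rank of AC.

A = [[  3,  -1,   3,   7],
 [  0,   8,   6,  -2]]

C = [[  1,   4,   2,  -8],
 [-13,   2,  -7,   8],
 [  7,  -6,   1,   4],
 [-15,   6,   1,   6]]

First compute AC:
[[-68,  34,  23,  22],
 [-32, -32, -52,  76]]
Now row reduce the product.
R2 ← R2 − (8/17)·R1: [0, -48, -1068/17, 1116/17]
2 nonzero rows, so rank(AC) = 2.

2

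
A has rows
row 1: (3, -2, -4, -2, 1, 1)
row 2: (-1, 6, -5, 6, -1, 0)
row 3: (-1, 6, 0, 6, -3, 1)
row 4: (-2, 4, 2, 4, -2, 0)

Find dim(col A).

Row reduce to echelon form.
R2 ← R2 + (1/3)·R1: [0, 16/3, -19/3, 16/3, -2/3, 1/3]
R3 ← R3 + (1/3)·R1: [0, 16/3, -4/3, 16/3, -8/3, 4/3]
R4 ← R4 + (2/3)·R1: [0, 8/3, -2/3, 8/3, -4/3, 2/3]
R3 ← R3 − R2: [0, 0, 5, 0, -2, 1]
R4 ← R4 − (1/2)·R2: [0, 0, 5/2, 0, -1, 1/2]
R4 ← R4 − (1/2)·R3: [0, 0, 0, 0, 0, 0]
Echelon form has 3 nonzero rows, so rank(A) = 3.
The column space has dimension equal to the rank: 3.

3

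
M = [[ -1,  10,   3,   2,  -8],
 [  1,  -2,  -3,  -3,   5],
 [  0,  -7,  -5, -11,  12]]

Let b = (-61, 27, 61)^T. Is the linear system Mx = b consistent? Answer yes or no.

yes

Row reduce the augmented matrix [M | b].
R2 ← R2 + R1: [0, 8, 0, -1, -3, -34]
R3 ← R3 + (7/8)·R2: [0, 0, -5, -95/8, 75/8, 125/4]
The echelon form has 3 nonzero rows, and every pivot lies in the first 5 columns, so rank(M) = rank([M|b]) = 3.
The system is consistent.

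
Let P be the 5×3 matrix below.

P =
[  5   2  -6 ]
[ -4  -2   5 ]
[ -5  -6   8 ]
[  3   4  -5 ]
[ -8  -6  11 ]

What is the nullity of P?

1

Row reduce to echelon form.
R2 ← R2 + (4/5)·R1: [0, -2/5, 1/5]
R3 ← R3 + R1: [0, -4, 2]
R4 ← R4 − (3/5)·R1: [0, 14/5, -7/5]
R5 ← R5 + (8/5)·R1: [0, -14/5, 7/5]
R3 ← R3 − (10)·R2: [0, 0, 0]
R4 ← R4 + (7)·R2: [0, 0, 0]
R5 ← R5 − (7)·R2: [0, 0, 0]
2 nonzero rows, so rank(P) = 2.
P has 3 columns; by rank–nullity, nullity = 3 − 2 = 1.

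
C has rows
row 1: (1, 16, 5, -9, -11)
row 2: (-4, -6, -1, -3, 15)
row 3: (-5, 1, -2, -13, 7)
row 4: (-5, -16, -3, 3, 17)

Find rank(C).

Row reduce to echelon form.
R2 ← R2 + (4)·R1: [0, 58, 19, -39, -29]
R3 ← R3 + (5)·R1: [0, 81, 23, -58, -48]
R4 ← R4 + (5)·R1: [0, 64, 22, -42, -38]
R3 ← R3 − (81/58)·R2: [0, 0, -205/58, -205/58, -15/2]
R4 ← R4 − (32/29)·R2: [0, 0, 30/29, 30/29, -6]
R4 ← R4 + (12/41)·R3: [0, 0, 0, 0, -336/41]
Echelon form has 4 nonzero rows, so rank(C) = 4.

4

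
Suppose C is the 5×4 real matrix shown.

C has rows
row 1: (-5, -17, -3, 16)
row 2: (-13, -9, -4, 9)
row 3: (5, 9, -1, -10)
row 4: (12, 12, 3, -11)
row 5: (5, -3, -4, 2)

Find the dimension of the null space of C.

Row reduce to echelon form.
R2 ← R2 − (13/5)·R1: [0, 176/5, 19/5, -163/5]
R3 ← R3 + R1: [0, -8, -4, 6]
R4 ← R4 + (12/5)·R1: [0, -144/5, -21/5, 137/5]
R5 ← R5 + R1: [0, -20, -7, 18]
R3 ← R3 + (5/22)·R2: [0, 0, -69/22, -31/22]
R4 ← R4 + (9/11)·R2: [0, 0, -12/11, 8/11]
R5 ← R5 + (25/44)·R2: [0, 0, -213/44, -23/44]
R4 ← R4 − (8/23)·R3: [0, 0, 0, 28/23]
R5 ← R5 − (71/46)·R3: [0, 0, 0, 38/23]
R5 ← R5 − (19/14)·R4: [0, 0, 0, 0]
4 nonzero rows, so rank(C) = 4.
C has 4 columns; by rank–nullity, nullity = 4 − 4 = 0.

0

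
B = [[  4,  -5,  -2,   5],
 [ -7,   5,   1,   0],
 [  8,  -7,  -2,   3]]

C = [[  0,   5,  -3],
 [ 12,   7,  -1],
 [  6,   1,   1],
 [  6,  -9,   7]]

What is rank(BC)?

2

First compute BC:
[[-42, -62,  26],
 [ 66,   1,  17],
 [-78, -38,   2]]
Now row reduce the product.
R2 ← R2 + (11/7)·R1: [0, -675/7, 405/7]
R3 ← R3 − (13/7)·R1: [0, 540/7, -324/7]
R3 ← R3 + (4/5)·R2: [0, 0, 0]
2 nonzero rows, so rank(BC) = 2.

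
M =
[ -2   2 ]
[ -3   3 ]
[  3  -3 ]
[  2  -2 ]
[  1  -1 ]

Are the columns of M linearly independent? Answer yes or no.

Row reduce M to echelon form.
R2 ← R2 − (3/2)·R1: [0, 0]
R3 ← R3 + (3/2)·R1: [0, 0]
R4 ← R4 + R1: [0, 0]
R5 ← R5 + (1/2)·R1: [0, 0]
1 pivot among 2 columns.
Only 1 < 2 pivot columns, so the columns are linearly dependent.

no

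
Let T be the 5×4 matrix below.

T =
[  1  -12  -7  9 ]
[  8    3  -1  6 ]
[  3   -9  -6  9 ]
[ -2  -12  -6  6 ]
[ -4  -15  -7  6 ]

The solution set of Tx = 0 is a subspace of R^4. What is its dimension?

Row reduce to echelon form.
R2 ← R2 − (8)·R1: [0, 99, 55, -66]
R3 ← R3 − (3)·R1: [0, 27, 15, -18]
R4 ← R4 + (2)·R1: [0, -36, -20, 24]
R5 ← R5 + (4)·R1: [0, -63, -35, 42]
R3 ← R3 − (3/11)·R2: [0, 0, 0, 0]
R4 ← R4 + (4/11)·R2: [0, 0, 0, 0]
R5 ← R5 + (7/11)·R2: [0, 0, 0, 0]
2 nonzero rows, so rank(T) = 2.
T has 4 columns; by rank–nullity, nullity = 4 − 2 = 2.

2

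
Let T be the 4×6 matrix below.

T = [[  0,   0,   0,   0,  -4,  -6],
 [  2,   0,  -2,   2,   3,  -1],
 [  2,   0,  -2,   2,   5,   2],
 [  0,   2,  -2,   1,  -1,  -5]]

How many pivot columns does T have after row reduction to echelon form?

Row reduce to echelon form.
Swap R1 ↔ R2
R3 ← R3 − R1: [0, 0, 0, 0, 2, 3]
Swap R2 ↔ R4
R4 ← R4 + (2)·R3: [0, 0, 0, 0, 0, 0]
Echelon form has 3 nonzero rows, so rank(T) = 3.
Each nonzero row contributes one pivot column: 3 pivot columns.

3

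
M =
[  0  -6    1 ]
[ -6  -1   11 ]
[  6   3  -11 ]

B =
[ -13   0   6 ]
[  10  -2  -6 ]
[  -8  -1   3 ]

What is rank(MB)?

First compute MB:
[[-68,  11,  39],
 [-20,  -9,   3],
 [ 40,   5, -15]]
Now row reduce the product.
R2 ← R2 − (5/17)·R1: [0, -208/17, -144/17]
R3 ← R3 + (10/17)·R1: [0, 195/17, 135/17]
R3 ← R3 + (15/16)·R2: [0, 0, 0]
2 nonzero rows, so rank(MB) = 2.

2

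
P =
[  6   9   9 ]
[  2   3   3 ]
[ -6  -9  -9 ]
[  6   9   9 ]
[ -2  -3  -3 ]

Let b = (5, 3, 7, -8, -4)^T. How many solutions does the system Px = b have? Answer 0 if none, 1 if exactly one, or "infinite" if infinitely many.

0

Row reduce the augmented matrix [P | b].
R2 ← R2 − (1/3)·R1: [0, 0, 0, 4/3]
R3 ← R3 + R1: [0, 0, 0, 12]
R4 ← R4 − R1: [0, 0, 0, -13]
R5 ← R5 + (1/3)·R1: [0, 0, 0, -7/3]
R3 ← R3 − (9)·R2: [0, 0, 0, 0]
R4 ← R4 + (39/4)·R2: [0, 0, 0, 0]
R5 ← R5 + (7/4)·R2: [0, 0, 0, 0]
The echelon form has 2 nonzero rows; the last pivot sits in the augmented column, so rank(P) = 1 but rank([P|b]) = 2.
Since the ranks differ, the system is inconsistent.
It has no solutions.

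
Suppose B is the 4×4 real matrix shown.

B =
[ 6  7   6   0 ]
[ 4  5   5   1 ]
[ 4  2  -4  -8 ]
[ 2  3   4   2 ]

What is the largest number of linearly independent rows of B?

2

Row reduce to echelon form.
R2 ← R2 − (2/3)·R1: [0, 1/3, 1, 1]
R3 ← R3 − (2/3)·R1: [0, -8/3, -8, -8]
R4 ← R4 − (1/3)·R1: [0, 2/3, 2, 2]
R3 ← R3 + (8)·R2: [0, 0, 0, 0]
R4 ← R4 − (2)·R2: [0, 0, 0, 0]
Echelon form has 2 nonzero rows, so rank(B) = 2.
The rank gives the maximum number of linearly independent rows: 2.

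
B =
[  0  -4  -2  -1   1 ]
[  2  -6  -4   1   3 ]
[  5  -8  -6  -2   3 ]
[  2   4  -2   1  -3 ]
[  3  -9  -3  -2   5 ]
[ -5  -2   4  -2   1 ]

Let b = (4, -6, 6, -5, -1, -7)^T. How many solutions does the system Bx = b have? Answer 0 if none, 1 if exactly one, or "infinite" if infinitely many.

0

Row reduce the augmented matrix [B | b].
Swap R1 ↔ R2
R3 ← R3 − (5/2)·R1: [0, 7, 4, -9/2, -9/2, 21]
R4 ← R4 − R1: [0, 10, 2, 0, -6, 1]
R5 ← R5 − (3/2)·R1: [0, 0, 3, -7/2, 1/2, 8]
R6 ← R6 + (5/2)·R1: [0, -17, -6, 1/2, 17/2, -22]
R3 ← R3 + (7/4)·R2: [0, 0, 1/2, -25/4, -11/4, 28]
R4 ← R4 + (5/2)·R2: [0, 0, -3, -5/2, -7/2, 11]
R6 ← R6 − (17/4)·R2: [0, 0, 5/2, 19/4, 17/4, -39]
R4 ← R4 + (6)·R3: [0, 0, 0, -40, -20, 179]
R5 ← R5 − (6)·R3: [0, 0, 0, 34, 17, -160]
R6 ← R6 − (5)·R3: [0, 0, 0, 36, 18, -179]
R5 ← R5 + (17/20)·R4: [0, 0, 0, 0, 0, -157/20]
R6 ← R6 + (9/10)·R4: [0, 0, 0, 0, 0, -179/10]
R6 ← R6 − (358/157)·R5: [0, 0, 0, 0, 0, 0]
The echelon form has 5 nonzero rows; the last pivot sits in the augmented column, so rank(B) = 4 but rank([B|b]) = 5.
Since the ranks differ, the system is inconsistent.
It has no solutions.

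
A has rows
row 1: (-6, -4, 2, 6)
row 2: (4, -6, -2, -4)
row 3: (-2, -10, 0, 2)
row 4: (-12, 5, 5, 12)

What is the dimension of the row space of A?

Row reduce to echelon form.
R2 ← R2 + (2/3)·R1: [0, -26/3, -2/3, 0]
R3 ← R3 − (1/3)·R1: [0, -26/3, -2/3, 0]
R4 ← R4 − (2)·R1: [0, 13, 1, 0]
R3 ← R3 − R2: [0, 0, 0, 0]
R4 ← R4 + (3/2)·R2: [0, 0, 0, 0]
Echelon form has 2 nonzero rows, so rank(A) = 2.
The row space has dimension equal to the rank: 2.

2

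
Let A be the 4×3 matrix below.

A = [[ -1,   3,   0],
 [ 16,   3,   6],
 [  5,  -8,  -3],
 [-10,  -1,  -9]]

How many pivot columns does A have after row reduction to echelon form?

Row reduce to echelon form.
R2 ← R2 + (16)·R1: [0, 51, 6]
R3 ← R3 + (5)·R1: [0, 7, -3]
R4 ← R4 − (10)·R1: [0, -31, -9]
R3 ← R3 − (7/51)·R2: [0, 0, -65/17]
R4 ← R4 + (31/51)·R2: [0, 0, -91/17]
R4 ← R4 − (7/5)·R3: [0, 0, 0]
Echelon form has 3 nonzero rows, so rank(A) = 3.
Each nonzero row contributes one pivot column: 3 pivot columns.

3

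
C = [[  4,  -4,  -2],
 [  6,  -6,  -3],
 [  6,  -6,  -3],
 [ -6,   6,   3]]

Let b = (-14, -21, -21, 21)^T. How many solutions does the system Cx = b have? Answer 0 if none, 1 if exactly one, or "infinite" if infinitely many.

infinite

Row reduce the augmented matrix [C | b].
R2 ← R2 − (3/2)·R1: [0, 0, 0, 0]
R3 ← R3 − (3/2)·R1: [0, 0, 0, 0]
R4 ← R4 + (3/2)·R1: [0, 0, 0, 0]
The echelon form has 1 nonzero rows, and every pivot lies in the first 3 columns, so rank(C) = rank([C|b]) = 1.
The system is consistent.
rank = 1 < 3 unknowns, so there are infinitely many solutions.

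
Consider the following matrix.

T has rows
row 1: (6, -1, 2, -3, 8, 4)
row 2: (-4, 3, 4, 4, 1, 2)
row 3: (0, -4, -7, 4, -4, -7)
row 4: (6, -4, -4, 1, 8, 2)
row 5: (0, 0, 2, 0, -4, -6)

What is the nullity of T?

Row reduce to echelon form.
R2 ← R2 + (2/3)·R1: [0, 7/3, 16/3, 2, 19/3, 14/3]
R4 ← R4 − R1: [0, -3, -6, 4, 0, -2]
R3 ← R3 + (12/7)·R2: [0, 0, 15/7, 52/7, 48/7, 1]
R4 ← R4 + (9/7)·R2: [0, 0, 6/7, 46/7, 57/7, 4]
R4 ← R4 − (2/5)·R3: [0, 0, 0, 18/5, 27/5, 18/5]
R5 ← R5 − (14/15)·R3: [0, 0, 0, -104/15, -52/5, -104/15]
R5 ← R5 + (52/27)·R4: [0, 0, 0, 0, 0, 0]
4 nonzero rows, so rank(T) = 4.
T has 6 columns; by rank–nullity, nullity = 6 − 4 = 2.

2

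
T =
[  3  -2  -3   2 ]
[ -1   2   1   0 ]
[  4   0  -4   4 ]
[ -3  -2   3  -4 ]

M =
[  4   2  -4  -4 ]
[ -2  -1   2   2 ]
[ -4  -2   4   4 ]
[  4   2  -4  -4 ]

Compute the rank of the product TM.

First compute TM:
[[ 36,  18, -36, -36],
 [-12,  -6,  12,  12],
 [ 48,  24, -48, -48],
 [-36, -18,  36,  36]]
Now row reduce the product.
R2 ← R2 + (1/3)·R1: [0, 0, 0, 0]
R3 ← R3 − (4/3)·R1: [0, 0, 0, 0]
R4 ← R4 + R1: [0, 0, 0, 0]
1 nonzero row, so rank(TM) = 1.

1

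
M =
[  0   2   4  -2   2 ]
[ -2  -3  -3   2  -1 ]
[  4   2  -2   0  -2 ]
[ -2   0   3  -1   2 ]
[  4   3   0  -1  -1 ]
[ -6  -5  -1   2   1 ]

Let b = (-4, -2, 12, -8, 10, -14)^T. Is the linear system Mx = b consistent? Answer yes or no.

Row reduce the augmented matrix [M | b].
Swap R1 ↔ R2
R3 ← R3 + (2)·R1: [0, -4, -8, 4, -4, 8]
R4 ← R4 − R1: [0, 3, 6, -3, 3, -6]
R5 ← R5 + (2)·R1: [0, -3, -6, 3, -3, 6]
R6 ← R6 − (3)·R1: [0, 4, 8, -4, 4, -8]
R3 ← R3 + (2)·R2: [0, 0, 0, 0, 0, 0]
R4 ← R4 − (3/2)·R2: [0, 0, 0, 0, 0, 0]
R5 ← R5 + (3/2)·R2: [0, 0, 0, 0, 0, 0]
R6 ← R6 − (2)·R2: [0, 0, 0, 0, 0, 0]
The echelon form has 2 nonzero rows, and every pivot lies in the first 5 columns, so rank(M) = rank([M|b]) = 2.
The system is consistent.

yes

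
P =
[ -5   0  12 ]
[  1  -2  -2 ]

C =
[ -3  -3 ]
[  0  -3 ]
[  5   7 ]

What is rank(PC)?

2

First compute PC:
[[ 75,  99],
 [-13, -11]]
Now row reduce the product.
R2 ← R2 + (13/75)·R1: [0, 154/25]
2 nonzero rows, so rank(PC) = 2.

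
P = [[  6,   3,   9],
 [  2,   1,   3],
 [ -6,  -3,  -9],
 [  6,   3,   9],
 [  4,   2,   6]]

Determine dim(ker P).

Row reduce to echelon form.
R2 ← R2 − (1/3)·R1: [0, 0, 0]
R3 ← R3 + R1: [0, 0, 0]
R4 ← R4 − R1: [0, 0, 0]
R5 ← R5 − (2/3)·R1: [0, 0, 0]
1 nonzero row, so rank(P) = 1.
P has 3 columns; by rank–nullity, nullity = 3 − 1 = 2.

2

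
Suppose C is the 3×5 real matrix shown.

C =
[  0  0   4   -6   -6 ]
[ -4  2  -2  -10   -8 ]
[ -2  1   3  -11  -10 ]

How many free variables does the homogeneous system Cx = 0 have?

3

Row reduce to echelon form.
Swap R1 ↔ R2
R3 ← R3 − (1/2)·R1: [0, 0, 4, -6, -6]
R3 ← R3 − R2: [0, 0, 0, 0, 0]
2 nonzero rows, so rank(C) = 2.
C has 5 columns; by rank–nullity, nullity = 5 − 2 = 3.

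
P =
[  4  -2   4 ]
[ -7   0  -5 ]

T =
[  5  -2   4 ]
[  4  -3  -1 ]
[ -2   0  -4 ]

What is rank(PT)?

First compute PT:
[[  4,  -2,   2],
 [-25,  14,  -8]]
Now row reduce the product.
R2 ← R2 + (25/4)·R1: [0, 3/2, 9/2]
2 nonzero rows, so rank(PT) = 2.

2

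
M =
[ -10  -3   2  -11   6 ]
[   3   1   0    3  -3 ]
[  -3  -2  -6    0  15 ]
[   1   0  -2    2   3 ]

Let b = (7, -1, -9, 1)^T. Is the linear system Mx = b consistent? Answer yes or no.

no

Row reduce the augmented matrix [M | b].
R2 ← R2 + (3/10)·R1: [0, 1/10, 3/5, -3/10, -6/5, 11/10]
R3 ← R3 − (3/10)·R1: [0, -11/10, -33/5, 33/10, 66/5, -111/10]
R4 ← R4 + (1/10)·R1: [0, -3/10, -9/5, 9/10, 18/5, 17/10]
R3 ← R3 + (11)·R2: [0, 0, 0, 0, 0, 1]
R4 ← R4 + (3)·R2: [0, 0, 0, 0, 0, 5]
R4 ← R4 − (5)·R3: [0, 0, 0, 0, 0, 0]
The echelon form has 3 nonzero rows; the last pivot sits in the augmented column, so rank(M) = 2 but rank([M|b]) = 3.
Since the ranks differ, the system is inconsistent.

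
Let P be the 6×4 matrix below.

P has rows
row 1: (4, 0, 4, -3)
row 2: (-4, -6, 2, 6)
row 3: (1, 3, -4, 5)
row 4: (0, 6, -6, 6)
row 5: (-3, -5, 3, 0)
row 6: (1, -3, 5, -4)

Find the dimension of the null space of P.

Row reduce to echelon form.
R2 ← R2 + R1: [0, -6, 6, 3]
R3 ← R3 − (1/4)·R1: [0, 3, -5, 23/4]
R5 ← R5 + (3/4)·R1: [0, -5, 6, -9/4]
R6 ← R6 − (1/4)·R1: [0, -3, 4, -13/4]
R3 ← R3 + (1/2)·R2: [0, 0, -2, 29/4]
R4 ← R4 + R2: [0, 0, 0, 9]
R5 ← R5 − (5/6)·R2: [0, 0, 1, -19/4]
R6 ← R6 − (1/2)·R2: [0, 0, 1, -19/4]
R5 ← R5 + (1/2)·R3: [0, 0, 0, -9/8]
R6 ← R6 + (1/2)·R3: [0, 0, 0, -9/8]
R5 ← R5 + (1/8)·R4: [0, 0, 0, 0]
R6 ← R6 + (1/8)·R4: [0, 0, 0, 0]
4 nonzero rows, so rank(P) = 4.
P has 4 columns; by rank–nullity, nullity = 4 − 4 = 0.

0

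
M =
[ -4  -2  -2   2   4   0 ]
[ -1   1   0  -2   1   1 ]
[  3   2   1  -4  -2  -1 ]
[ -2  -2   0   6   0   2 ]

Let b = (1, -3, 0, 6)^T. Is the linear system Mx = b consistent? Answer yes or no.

no

Row reduce the augmented matrix [M | b].
R2 ← R2 − (1/4)·R1: [0, 3/2, 1/2, -5/2, 0, 1, -13/4]
R3 ← R3 + (3/4)·R1: [0, 1/2, -1/2, -5/2, 1, -1, 3/4]
R4 ← R4 − (1/2)·R1: [0, -1, 1, 5, -2, 2, 11/2]
R3 ← R3 − (1/3)·R2: [0, 0, -2/3, -5/3, 1, -4/3, 11/6]
R4 ← R4 + (2/3)·R2: [0, 0, 4/3, 10/3, -2, 8/3, 10/3]
R4 ← R4 + (2)·R3: [0, 0, 0, 0, 0, 0, 7]
The echelon form has 4 nonzero rows; the last pivot sits in the augmented column, so rank(M) = 3 but rank([M|b]) = 4.
Since the ranks differ, the system is inconsistent.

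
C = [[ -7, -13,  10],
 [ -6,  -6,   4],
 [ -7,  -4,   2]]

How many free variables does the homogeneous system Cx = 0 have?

1

Row reduce to echelon form.
R2 ← R2 − (6/7)·R1: [0, 36/7, -32/7]
R3 ← R3 − R1: [0, 9, -8]
R3 ← R3 − (7/4)·R2: [0, 0, 0]
2 nonzero rows, so rank(C) = 2.
C has 3 columns; by rank–nullity, nullity = 3 − 2 = 1.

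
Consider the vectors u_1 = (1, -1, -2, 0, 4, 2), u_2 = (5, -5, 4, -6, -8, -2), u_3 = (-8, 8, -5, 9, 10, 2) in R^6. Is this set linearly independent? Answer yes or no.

Form the matrix with these vectors as rows and row reduce.
R2 ← R2 − (5)·R1: [0, 0, 14, -6, -28, -12]
R3 ← R3 + (8)·R1: [0, 0, -21, 9, 42, 18]
R3 ← R3 + (3/2)·R2: [0, 0, 0, 0, 0, 0]
2 nonzero rows, so the 3 vectors span a space of dimension 2.
Since 2 < 3, the vectors are linearly dependent.

no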